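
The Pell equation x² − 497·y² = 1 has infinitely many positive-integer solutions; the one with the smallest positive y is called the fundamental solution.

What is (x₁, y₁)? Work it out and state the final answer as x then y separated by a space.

√497 = [22; 3,2,2,5,6,5,2,2,3,44, …], period ℓ=10 (even) → k=9
step 0: (22, 1)  from 22·(1,0) + (0,1)
step 1: (67, 3)  from 3·(22,1) + (1,0)
step 2: (156, 7)  from 2·(67,3) + (22,1)
step 3: (379, 17)  from 2·(156,7) + (67,3)
step 4: (2051, 92)  from 5·(379,17) + (156,7)
step 5: (12685, 569)  from 6·(2051,92) + (379,17)
step 6: (65476, 2937)  from 5·(12685,569) + (2051,92)
…
step 8: (352750, 15823)  from 2·(143637,6443) + (65476,2937)
step 9: (1201887, 53912)  from 3·(352750,15823) + (143637,6443)
fundamental: x₁=1201887, y₁=53912  (since 1444532360769 − 497·2906503744 = 1)

1201887 53912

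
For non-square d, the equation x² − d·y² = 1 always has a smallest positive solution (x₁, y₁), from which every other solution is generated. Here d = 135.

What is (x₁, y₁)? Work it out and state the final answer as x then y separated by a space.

244 21

[11; 1,1,1,1,1,1,1,22] for √135; ℓ=8 ⇒ convergent index 7
k=0  a_k=11  p_k/q_k = 11/1
…
k=3  a_k=1  p_k/q_k = 35/3
k=4  a_k=1  p_k/q_k = 58/5
k=5  a_k=1  p_k/q_k = 93/8
k=6  a_k=1  p_k/q_k = 151/13
k=7  a_k=1  p_k/q_k = 244/21
fundamental: x₁=244, y₁=21  (since 59536 − 135·441 = 1)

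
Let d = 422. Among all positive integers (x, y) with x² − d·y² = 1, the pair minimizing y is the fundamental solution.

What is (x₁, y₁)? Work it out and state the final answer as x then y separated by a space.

[20; 1,1,5,2,1,…,1,1,40] for √422; ℓ=14 ⇒ convergent index 13
step 0: (20, 1)  from 20·(1,0) + (0,1)
…
step 2: (41, 2)  from 1·(21,1) + (20,1)
…
step 8: (163807, 7974)  from 3·(53719,2615) + (2650,129)
…
step 12: (3810680, 185501)  from 1·(3211821,156349) + (598859,29152)
step 13: (7022501, 341850)  from 1·(3810680,185501) + (3211821,156349)
fundamental: x₁=7022501, y₁=341850  (since 49315520295001 − 422·116861422500 = 1)

7022501 341850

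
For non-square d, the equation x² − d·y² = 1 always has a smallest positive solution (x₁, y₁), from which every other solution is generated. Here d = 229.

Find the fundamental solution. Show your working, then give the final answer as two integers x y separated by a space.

5848201 386460

d=229: √d = [15; 7,1,1,7,30] (ℓ=5, odd), read p_9/q_9
k=0  a_k=15  p_k/q_k = 15/1
k=1  a_k=7  p_k/q_k = 106/7
…
k=3  a_k=1  p_k/q_k = 227/15
k=4  a_k=7  p_k/q_k = 1710/113
k=5  a_k=30  p_k/q_k = 51527/3405
…
k=8  a_k=1  p_k/q_k = 776325/51301
k=9  a_k=7  p_k/q_k = 5848201/386460
(x₁, y₁) = (5848201, 386460);  5848201² − 229·386460² = 1 ✓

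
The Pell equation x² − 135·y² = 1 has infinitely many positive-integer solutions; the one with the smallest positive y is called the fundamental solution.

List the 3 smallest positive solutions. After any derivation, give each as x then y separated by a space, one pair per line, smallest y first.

[11; 1,1,1,1,1,1,1,22] for √135; ℓ=8 ⇒ convergent index 7
a_0=11:  p_0=11·1+0=11,  q_0=11·0+1=1
…
a_4=1:  p_4=1·35+23=58,  q_4=1·3+2=5
a_5=1:  p_5=1·58+35=93,  q_5=1·5+3=8
a_6=1:  p_6=1·93+58=151,  q_6=1·8+5=13
a_7=1:  p_7=1·151+93=244,  q_7=1·13+8=21
fundamental: x₁=244, y₁=21  (since 59536 − 135·441 = 1)
(x_2, y_2) = (244·244 + 135·21·21, 244·21 + 21·244) = (119071, 10248)
(x_3, y_3) = (244·119071 + 135·21·10248, 244·10248 + 21·119071) = (58106404, 5001003)

244 21
119071 10248
58106404 5001003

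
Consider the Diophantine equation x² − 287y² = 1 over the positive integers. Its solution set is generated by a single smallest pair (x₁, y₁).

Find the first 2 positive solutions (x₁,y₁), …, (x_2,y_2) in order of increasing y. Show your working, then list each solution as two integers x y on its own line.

d=287: √d = [16; 1,15,1,32] (ℓ=4, even), read p_3/q_3
a_0=16:  p_0=16·1+0=16,  q_0=16·0+1=1
a_1=1:  p_1=1·16+1=17,  q_1=1·1+0=1
a_2=15:  p_2=15·17+16=271,  q_2=15·1+1=16
a_3=1:  p_3=1·271+17=288,  q_3=1·16+1=17
fundamental: x₁=288, y₁=17  (since 82944 − 287·289 = 1)
(288+17√287)^2 = 165887 + 9792√287

288 17
165887 9792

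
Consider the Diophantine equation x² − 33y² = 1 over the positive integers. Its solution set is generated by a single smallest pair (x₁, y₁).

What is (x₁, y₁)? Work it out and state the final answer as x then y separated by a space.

d=33: √d = [5; 1,2,1,10] (ℓ=4, even), read p_3/q_3
a_0=5:  p_0=5·1+0=5,  q_0=5·0+1=1
a_1=1:  p_1=1·5+1=6,  q_1=1·1+0=1
a_2=2:  p_2=2·6+5=17,  q_2=2·1+1=3
a_3=1:  p_3=1·17+6=23,  q_3=1·3+1=4
fundamental: x₁=23, y₁=4  (since 529 − 33·16 = 1)

23 4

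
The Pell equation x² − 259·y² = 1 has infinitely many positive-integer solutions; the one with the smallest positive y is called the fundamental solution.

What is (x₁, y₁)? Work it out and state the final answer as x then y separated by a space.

√259 = [16; 10,1,2,3,4,3,2,1,10,32, …], period ℓ=10 (even) → k=9
step 0: (16, 1)  from 16·(1,0) + (0,1)
…
step 2: (177, 11)  from 1·(161,10) + (16,1)
…
step 4: (1722, 107)  from 3·(515,32) + (177,11)
step 5: (7403, 460)  from 4·(1722,107) + (515,32)
…
step 8: (79196, 4921)  from 1·(55265,3434) + (23931,1487)
step 9: (847225, 52644)  from 10·(79196,4921) + (55265,3434)
→ (847225, 52644).  Check: 847225²=717790200625, 259·52644²=717790200624, difference 1.

847225 52644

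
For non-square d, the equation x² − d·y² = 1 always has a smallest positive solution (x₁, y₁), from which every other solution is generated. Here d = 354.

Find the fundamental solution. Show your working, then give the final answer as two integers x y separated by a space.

258065 13716

d=354: √d = [18; 1,4,2,2,18,2,2,4,1,36] (ℓ=10, even), read p_9/q_9
a_0=18:  p_0=18·1+0=18,  q_0=18·0+1=1
a_1=1:  p_1=1·18+1=19,  q_1=1·1+0=1
…
a_3=2:  p_3=2·94+19=207,  q_3=2·5+1=11
a_4=2:  p_4=2·207+94=508,  q_4=2·11+5=27
…
a_6=2:  p_6=2·9351+508=19210,  q_6=2·497+27=1021
a_7=2:  p_7=2·19210+9351=47771,  q_7=2·1021+497=2539
a_8=4:  p_8=4·47771+19210=210294,  q_8=4·2539+1021=11177
a_9=1:  p_9=1·210294+47771=258065,  q_9=1·11177+2539=13716
(x₁, y₁) = (258065, 13716);  258065² − 354·13716² = 1 ✓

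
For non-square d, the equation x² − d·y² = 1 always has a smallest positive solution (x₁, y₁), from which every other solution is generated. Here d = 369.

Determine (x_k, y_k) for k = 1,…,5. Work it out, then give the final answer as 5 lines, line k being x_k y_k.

[19; 4,1,3,2,7,4,7,2,3,1,4,38] for √369; ℓ=12 ⇒ convergent index 11
step 0: (19, 1)  from 19·(1,0) + (0,1)
step 1: (77, 4)  from 4·(19,1) + (1,0)
step 2: (96, 5)  from 1·(77,4) + (19,1)
step 3: (365, 19)  from 3·(96,5) + (77,4)
step 4: (826, 43)  from 2·(365,19) + (96,5)
…
step 6: (25414, 1323)  from 4·(6147,320) + (826,43)
step 7: (184045, 9581)  from 7·(25414,1323) + (6147,320)
step 8: (393504, 20485)  from 2·(184045,9581) + (25414,1323)
step 9: (1364557, 71036)  from 3·(393504,20485) + (184045,9581)
step 10: (1758061, 91521)  from 1·(1364557,71036) + (393504,20485)
step 11: (8396801, 437120)  from 4·(1758061,91521) + (1364557,71036)
→ (8396801, 437120).  Check: 8396801²=70506267033601, 369·437120²=70506267033600, difference 1.
k=2:  x_2 = 8396801·8396801+369·437120·437120 = 141012534067201,  y_2 = 8396801·437120+437120·8396801 = 7340819306240
k=3:  x_3 = 8396801·141012534067201+369·437120·7340819306240 = 2368108374136006451201,  y_3 = 8396801·7340819306240+437120·141012534067201 = 123278797782910239360
k=4:  x_4 = 8396801·2368108374136006451201+369·437120·123278797782910239360 = 39769069528107045198367948801,  y_4 = 8396801·123278797782910239360+437120·2368108374136006451201 = 2070295065004669620717268480
k=5:  x_5 = 8396801·39769069528107045198367948801+369·437120·2070295065004669620717268480 = 667865925565355162349028245713920001,  y_5 = 8396801·2070295065004669620717268480+437120·39769069528107045198367948801 = 34767711344252426473018978470025600

8396801 437120
141012534067201 7340819306240
2368108374136006451201 123278797782910239360
39769069528107045198367948801 2070295065004669620717268480
667865925565355162349028245713920001 34767711344252426473018978470025600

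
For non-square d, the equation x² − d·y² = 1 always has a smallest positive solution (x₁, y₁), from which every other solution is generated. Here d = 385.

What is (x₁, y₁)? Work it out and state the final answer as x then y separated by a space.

√385 → a₀=19, period (1,1,1,1,1,…,1,1,38); ℓ=16 even so k=15
step 0: (19, 1)  from 19·(1,0) + (0,1)
…
step 3: (59, 3)  from 1·(39,2) + (20,1)
…
step 5: (157, 8)  from 1·(98,5) + (59,3)
…
step 8: (2021, 103)  from 2·(726,37) + (569,29)
step 9: (2747, 140)  from 1·(2021,103) + (726,37)
step 10: (10262, 523)  from 3·(2747,140) + (2021,103)
step 11: (13009, 663)  from 1·(10262,523) + (2747,140)
…
step 13: (36280, 1849)  from 1·(23271,1186) + (13009,663)
step 14: (59551, 3035)  from 1·(36280,1849) + (23271,1186)
step 15: (95831, 4884)  from 1·(59551,3035) + (36280,1849)
→ (95831, 4884).  Check: 95831²=9183580561, 385·4884²=9183580560, difference 1.

95831 4884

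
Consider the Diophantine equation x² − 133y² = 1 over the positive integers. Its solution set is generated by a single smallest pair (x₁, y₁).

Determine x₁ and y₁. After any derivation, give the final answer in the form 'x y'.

2588599 224460

[11; 1,1,7,5,1,…,1,1,22] for √133; ℓ=16 ⇒ convergent index 15
k=0  a_k=11  p_k/q_k = 11/1
…
k=2  a_k=1  p_k/q_k = 23/2
…
k=4  a_k=5  p_k/q_k = 888/77
…
k=6  a_k=1  p_k/q_k = 1949/169
…
k=8  a_k=2  p_k/q_k = 7969/691
…
k=10  a_k=1  p_k/q_k = 18948/1643
…
k=12  a_k=5  p_k/q_k = 168583/14618
…
k=14  a_k=1  p_k/q_k = 1378591/119539
k=15  a_k=1  p_k/q_k = 2588599/224460
→ (2588599, 224460).  Check: 2588599²=6700844782801, 133·224460²=6700844782800, difference 1.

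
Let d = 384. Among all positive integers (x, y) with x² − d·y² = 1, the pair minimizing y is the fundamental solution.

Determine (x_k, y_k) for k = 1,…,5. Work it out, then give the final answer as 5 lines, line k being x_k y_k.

√384 = [19; 1,1,2,9,2,1,1,38, …], period ℓ=8 (even) → k=7
step 0: (19, 1)  from 19·(1,0) + (0,1)
…
step 2: (39, 2)  from 1·(20,1) + (19,1)
step 3: (98, 5)  from 2·(39,2) + (20,1)
step 4: (921, 47)  from 9·(98,5) + (39,2)
step 5: (1940, 99)  from 2·(921,47) + (98,5)
step 6: (2861, 146)  from 1·(1940,99) + (921,47)
step 7: (4801, 245)  from 1·(2861,146) + (1940,99)
(x₁, y₁) = (4801, 245);  4801² − 384·245² = 1 ✓
n=2: (4801,245)∘(4801,245) = (4801·4801+384·245·245, 4801·245+245·4801) = (46099201,2352490)
n=3: (46099201,2352490)∘(4801,245) = (4801·46099201+384·245·2352490, 4801·2352490+245·46099201) = (442644523201,22588608735)
n=4: (442644523201,22588608735)∘(4801,245) = (4801·442644523201+384·245·22588608735, 4801·22588608735+245·442644523201) = (4250272665676801,216895818720980)
n=5: (4250272665676801,216895818720980)∘(4801,245) = (4801·4250272665676801+384·245·216895818720980, 4801·216895818720980+245·4250272665676801) = (40811117693184120001,2082633628770241225)

4801 245
46099201 2352490
442644523201 22588608735
4250272665676801 216895818720980
40811117693184120001 2082633628770241225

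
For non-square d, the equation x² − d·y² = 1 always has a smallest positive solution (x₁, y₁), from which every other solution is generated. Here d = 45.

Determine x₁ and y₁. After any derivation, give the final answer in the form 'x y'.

161 24

d=45: √d = [6; 1,2,2,2,1,12] (ℓ=6, even), read p_5/q_5
step 0: (6, 1)  from 6·(1,0) + (0,1)
step 1: (7, 1)  from 1·(6,1) + (1,0)
step 2: (20, 3)  from 2·(7,1) + (6,1)
…
step 4: (114, 17)  from 2·(47,7) + (20,3)
step 5: (161, 24)  from 1·(114,17) + (47,7)
(x₁, y₁) = (161, 24);  161² − 45·24² = 1 ✓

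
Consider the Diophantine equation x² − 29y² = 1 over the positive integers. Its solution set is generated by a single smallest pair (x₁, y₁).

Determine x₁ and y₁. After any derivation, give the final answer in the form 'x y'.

d=29: √d = [5; 2,1,1,2,10] (ℓ=5, odd), read p_9/q_9
step 0: (5, 1)  from 5·(1,0) + (0,1)
step 1: (11, 2)  from 2·(5,1) + (1,0)
step 2: (16, 3)  from 1·(11,2) + (5,1)
step 3: (27, 5)  from 1·(16,3) + (11,2)
step 4: (70, 13)  from 2·(27,5) + (16,3)
…
step 6: (1524, 283)  from 2·(727,135) + (70,13)
step 7: (2251, 418)  from 1·(1524,283) + (727,135)
step 8: (3775, 701)  from 1·(2251,418) + (1524,283)
step 9: (9801, 1820)  from 2·(3775,701) + (2251,418)
→ (9801, 1820).  Check: 9801²=96059601, 29·1820²=96059600, difference 1.

9801 1820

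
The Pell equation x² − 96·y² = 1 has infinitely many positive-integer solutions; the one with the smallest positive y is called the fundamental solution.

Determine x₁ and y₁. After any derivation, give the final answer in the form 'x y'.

49 5

[9; 1,3,1,18] for √96; ℓ=4 ⇒ convergent index 3
a_0=9:  p_0=9·1+0=9,  q_0=9·0+1=1
…
a_2=3:  p_2=3·10+9=39,  q_2=3·1+1=4
a_3=1:  p_3=1·39+10=49,  q_3=1·4+1=5
→ (49, 5).  Check: 49²=2401, 96·5²=2400, difference 1.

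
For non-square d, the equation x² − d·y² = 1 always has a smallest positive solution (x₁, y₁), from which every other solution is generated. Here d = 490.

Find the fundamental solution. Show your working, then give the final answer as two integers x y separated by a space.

√490 → a₀=22, period (7,2,1,4,4,4,1,2,7,44); ℓ=10 even so k=9
k=0  a_k=22  p_k/q_k = 22/1
k=1  a_k=7  p_k/q_k = 155/7
k=2  a_k=2  p_k/q_k = 332/15
k=3  a_k=1  p_k/q_k = 487/22
…
k=5  a_k=4  p_k/q_k = 9607/434
k=6  a_k=4  p_k/q_k = 40708/1839
k=7  a_k=1  p_k/q_k = 50315/2273
k=8  a_k=2  p_k/q_k = 141338/6385
k=9  a_k=7  p_k/q_k = 1039681/46968
fundamental: x₁=1039681, y₁=46968  (since 1080936581761 − 490·2205993024 = 1)

1039681 46968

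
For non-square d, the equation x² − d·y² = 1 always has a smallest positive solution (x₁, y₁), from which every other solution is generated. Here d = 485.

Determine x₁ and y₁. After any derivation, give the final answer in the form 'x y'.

969 44

√485 → a₀=22, period (44); ℓ=1 odd so k=1
k=0  a_k=22  p_k/q_k = 22/1
k=1  a_k=44  p_k/q_k = 969/44
fundamental: x₁=969, y₁=44  (since 938961 − 485·1936 = 1)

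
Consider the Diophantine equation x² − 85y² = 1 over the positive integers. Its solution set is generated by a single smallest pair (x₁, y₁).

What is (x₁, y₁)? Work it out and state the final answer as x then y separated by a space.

[9; 4,1,1,4,18] for √85; ℓ=5 ⇒ convergent index 9
a_0=9:  p_0=9·1+0=9,  q_0=9·0+1=1
…
a_4=4:  p_4=4·83+46=378,  q_4=4·9+5=41
…
a_8=1:  p_8=1·34813+27926=62739,  q_8=1·3776+3029=6805
a_9=4:  p_9=4·62739+34813=285769,  q_9=4·6805+3776=30996
(x₁, y₁) = (285769, 30996);  285769² − 85·30996² = 1 ✓

285769 30996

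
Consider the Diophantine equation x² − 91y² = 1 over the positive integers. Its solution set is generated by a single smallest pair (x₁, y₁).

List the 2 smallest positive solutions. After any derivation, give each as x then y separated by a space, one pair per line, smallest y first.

1574 165
4954951 519420

d=91: √d = [9; 1,1,5,1,5,1,1,18] (ℓ=8, even), read p_7/q_7
a_0=9:  p_0=9·1+0=9,  q_0=9·0+1=1
a_1=1:  p_1=1·9+1=10,  q_1=1·1+0=1
…
a_3=5:  p_3=5·19+10=105,  q_3=5·2+1=11
a_4=1:  p_4=1·105+19=124,  q_4=1·11+2=13
…
a_6=1:  p_6=1·725+124=849,  q_6=1·76+13=89
a_7=1:  p_7=1·849+725=1574,  q_7=1·89+76=165
(x₁, y₁) = (1574, 165);  1574² − 91·165² = 1 ✓
(x_2, y_2) = (1574·1574 + 91·165·165, 1574·165 + 165·1574) = (4954951, 519420)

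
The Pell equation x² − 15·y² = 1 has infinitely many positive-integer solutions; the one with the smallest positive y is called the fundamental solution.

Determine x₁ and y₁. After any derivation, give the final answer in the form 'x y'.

4 1

d=15: √d = [3; 1,6] (ℓ=2, even), read p_1/q_1
k=0  a_k=3  p_k/q_k = 3/1
k=1  a_k=1  p_k/q_k = 4/1
→ (4, 1).  Check: 4²=16, 15·1²=15, difference 1.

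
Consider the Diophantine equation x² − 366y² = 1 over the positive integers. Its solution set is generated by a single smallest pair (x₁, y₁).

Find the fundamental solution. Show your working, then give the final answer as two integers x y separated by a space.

907925 47458

d=366: √d = [19; 7,1,1,1,2,12,2,1,1,1,7,38] (ℓ=12, even), read p_11/q_11
step 0: (19, 1)  from 19·(1,0) + (0,1)
…
step 3: (287, 15)  from 1·(153,8) + (134,7)
step 4: (440, 23)  from 1·(287,15) + (153,8)
…
step 6: (14444, 755)  from 12·(1167,61) + (440,23)
step 7: (30055, 1571)  from 2·(14444,755) + (1167,61)
…
step 10: (119053, 6223)  from 1·(74554,3897) + (44499,2326)
step 11: (907925, 47458)  from 7·(119053,6223) + (74554,3897)
→ (907925, 47458).  Check: 907925²=824327805625, 366·47458²=824327805624, difference 1.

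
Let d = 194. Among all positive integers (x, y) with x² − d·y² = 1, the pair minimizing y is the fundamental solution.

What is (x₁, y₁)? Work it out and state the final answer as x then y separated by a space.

195 14

d=194: √d = [13; 1,12,1,26] (ℓ=4, even), read p_3/q_3
step 0: (13, 1)  from 13·(1,0) + (0,1)
…
step 2: (181, 13)  from 12·(14,1) + (13,1)
step 3: (195, 14)  from 1·(181,13) + (14,1)
(x₁, y₁) = (195, 14);  195² − 194·14² = 1 ✓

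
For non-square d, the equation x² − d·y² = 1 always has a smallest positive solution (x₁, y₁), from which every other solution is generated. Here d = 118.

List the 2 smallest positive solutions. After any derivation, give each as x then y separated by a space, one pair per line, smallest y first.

d=118: √d = [10; 1,6,3,2,10,2,3,6,1,20] (ℓ=10, even), read p_9/q_9
k=0  a_k=10  p_k/q_k = 10/1
…
k=3  a_k=3  p_k/q_k = 239/22
k=4  a_k=2  p_k/q_k = 554/51
k=5  a_k=10  p_k/q_k = 5779/532
…
k=8  a_k=6  p_k/q_k = 264802/24377
k=9  a_k=1  p_k/q_k = 306917/28254
fundamental: x₁=306917, y₁=28254  (since 94198044889 − 118·798288516 = 1)
k=2:  x_2 = 306917·306917+118·28254·28254 = 188396089777,  y_2 = 306917·28254+28254·306917 = 17343265836

306917 28254
188396089777 17343265836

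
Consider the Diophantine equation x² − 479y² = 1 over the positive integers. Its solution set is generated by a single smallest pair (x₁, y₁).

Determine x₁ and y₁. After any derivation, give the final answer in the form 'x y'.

2989440 136591

[21; 1,7,1,3,2,21,2,3,1,7,1,42] for √479; ℓ=12 ⇒ convergent index 11
a_0=21:  p_0=21·1+0=21,  q_0=21·0+1=1
…
a_2=7:  p_2=7·22+21=175,  q_2=7·1+1=8
a_3=1:  p_3=1·175+22=197,  q_3=1·8+1=9
…
a_5=2:  p_5=2·766+197=1729,  q_5=2·35+9=79
a_6=21:  p_6=21·1729+766=37075,  q_6=21·79+35=1694
…
a_8=3:  p_8=3·75879+37075=264712,  q_8=3·3467+1694=12095
a_9=1:  p_9=1·264712+75879=340591,  q_9=1·12095+3467=15562
a_10=7:  p_10=7·340591+264712=2648849,  q_10=7·15562+12095=121029
a_11=1:  p_11=1·2648849+340591=2989440,  q_11=1·121029+15562=136591
→ (2989440, 136591).  Check: 2989440²=8936751513600, 479·136591²=8936751513599, difference 1.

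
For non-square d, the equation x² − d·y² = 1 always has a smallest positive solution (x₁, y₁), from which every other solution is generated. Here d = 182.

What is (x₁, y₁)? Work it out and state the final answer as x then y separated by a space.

[13; 2,26] for √182; ℓ=2 ⇒ convergent index 1
step 0: (13, 1)  from 13·(1,0) + (0,1)
step 1: (27, 2)  from 2·(13,1) + (1,0)
fundamental: x₁=27, y₁=2  (since 729 − 182·4 = 1)

27 2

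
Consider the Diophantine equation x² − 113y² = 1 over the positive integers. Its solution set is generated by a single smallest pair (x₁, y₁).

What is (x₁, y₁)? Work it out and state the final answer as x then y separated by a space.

√113 → a₀=10, period (1,1,1,2,2,1,1,1,20); ℓ=9 odd so k=17
k=0  a_k=10  p_k/q_k = 10/1
…
k=2  a_k=1  p_k/q_k = 21/2
…
k=12  a_k=1  p_k/q_k = 49579/4664
…
k=16  a_k=1  p_k/q_k = 758918/71393
k=17  a_k=1  p_k/q_k = 1204353/113296
fundamental: x₁=1204353, y₁=113296  (since 1450466148609 − 113·12835983616 = 1)

1204353 113296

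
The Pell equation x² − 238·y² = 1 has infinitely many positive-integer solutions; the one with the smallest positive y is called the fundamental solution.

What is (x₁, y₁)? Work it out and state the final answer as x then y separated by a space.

√238 → a₀=15, period (2,2,1,14,1,2,2,30); ℓ=8 even so k=7
step 0: (15, 1)  from 15·(1,0) + (0,1)
…
step 2: (77, 5)  from 2·(31,2) + (15,1)
…
step 6: (4983, 323)  from 2·(1697,110) + (1589,103)
step 7: (11663, 756)  from 2·(4983,323) + (1697,110)
fundamental: x₁=11663, y₁=756  (since 136025569 − 238·571536 = 1)

11663 756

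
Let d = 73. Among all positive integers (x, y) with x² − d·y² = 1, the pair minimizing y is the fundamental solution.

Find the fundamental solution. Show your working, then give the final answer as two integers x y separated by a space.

2281249 267000

√73 → a₀=8, period (1,1,5,5,1,1,16); ℓ=7 odd so k=13
i=0: a=8 ⇒ p=8, q=1
…
i=3: a=5 ⇒ p=94, q=11
i=4: a=5 ⇒ p=487, q=57
i=5: a=1 ⇒ p=581, q=68
i=6: a=1 ⇒ p=1068, q=125
i=7: a=16 ⇒ p=17669, q=2068
…
i=12: a=1 ⇒ p=1241008, q=145249
i=13: a=1 ⇒ p=2281249, q=267000
(x₁, y₁) = (2281249, 267000);  2281249² − 73·267000² = 1 ✓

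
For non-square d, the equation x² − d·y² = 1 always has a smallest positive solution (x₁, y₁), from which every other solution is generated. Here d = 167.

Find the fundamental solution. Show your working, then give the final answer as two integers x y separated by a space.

168 13

d=167: √d = [12; 1,11,1,24] (ℓ=4, even), read p_3/q_3
step 0: (12, 1)  from 12·(1,0) + (0,1)
step 1: (13, 1)  from 1·(12,1) + (1,0)
step 2: (155, 12)  from 11·(13,1) + (12,1)
step 3: (168, 13)  from 1·(155,12) + (13,1)
(x₁, y₁) = (168, 13);  168² − 167·13² = 1 ✓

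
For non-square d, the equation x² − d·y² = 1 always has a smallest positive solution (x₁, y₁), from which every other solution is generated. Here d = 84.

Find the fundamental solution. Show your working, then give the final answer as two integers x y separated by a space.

√84 = [9; 6,18, …], period ℓ=2 (even) → k=1
step 0: (9, 1)  from 9·(1,0) + (0,1)
step 1: (55, 6)  from 6·(9,1) + (1,0)
(x₁, y₁) = (55, 6);  55² − 84·6² = 1 ✓

55 6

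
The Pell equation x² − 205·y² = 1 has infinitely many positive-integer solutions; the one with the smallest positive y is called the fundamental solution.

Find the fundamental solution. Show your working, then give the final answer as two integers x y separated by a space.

39689 2772

√205 → a₀=14, period (3,6,1,4,1,6,3,28); ℓ=8 even so k=7
step 0: (14, 1)  from 14·(1,0) + (0,1)
step 1: (43, 3)  from 3·(14,1) + (1,0)
step 2: (272, 19)  from 6·(43,3) + (14,1)
…
step 6: (12614, 881)  from 6·(1847,129) + (1532,107)
step 7: (39689, 2772)  from 3·(12614,881) + (1847,129)
→ (39689, 2772).  Check: 39689²=1575216721, 205·2772²=1575216720, difference 1.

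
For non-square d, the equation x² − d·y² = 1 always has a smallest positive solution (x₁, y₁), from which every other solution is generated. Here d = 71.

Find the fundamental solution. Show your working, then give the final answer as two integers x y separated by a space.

3480 413

√71 = [8; 2,2,1,7,1,2,2,16, …], period ℓ=8 (even) → k=7
a_0=8:  p_0=8·1+0=8,  q_0=8·0+1=1
…
a_6=2:  p_6=2·514+455=1483,  q_6=2·61+54=176
a_7=2:  p_7=2·1483+514=3480,  q_7=2·176+61=413
→ (3480, 413).  Check: 3480²=12110400, 71·413²=12110399, difference 1.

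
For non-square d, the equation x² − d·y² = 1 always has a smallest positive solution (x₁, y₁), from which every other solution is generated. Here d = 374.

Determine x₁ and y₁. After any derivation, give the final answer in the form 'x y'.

√374 = [19; 2,1,18,1,2,38, …], period ℓ=6 (even) → k=5
k=0  a_k=19  p_k/q_k = 19/1
…
k=2  a_k=1  p_k/q_k = 58/3
…
k=4  a_k=1  p_k/q_k = 1141/59
k=5  a_k=2  p_k/q_k = 3365/174
fundamental: x₁=3365, y₁=174  (since 11323225 − 374·30276 = 1)

3365 174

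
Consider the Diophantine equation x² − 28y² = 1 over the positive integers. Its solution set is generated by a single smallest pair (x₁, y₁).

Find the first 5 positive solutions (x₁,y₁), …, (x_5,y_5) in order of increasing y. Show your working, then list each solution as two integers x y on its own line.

[5; 3,2,3,10] for √28; ℓ=4 ⇒ convergent index 3
k=0  a_k=5  p_k/q_k = 5/1
…
k=2  a_k=2  p_k/q_k = 37/7
k=3  a_k=3  p_k/q_k = 127/24
→ (127, 24).  Check: 127²=16129, 28·24²=16128, difference 1.
(127+24√28)^2 = 32257 + 6096√28
(127+24√28)^3 = 8193151 + 1548360√28
(127+24√28)^4 = 2081028097 + 393277344√28
(127+24√28)^5 = 528572943487 + 99890897016√28

127 24
32257 6096
8193151 1548360
2081028097 393277344
528572943487 99890897016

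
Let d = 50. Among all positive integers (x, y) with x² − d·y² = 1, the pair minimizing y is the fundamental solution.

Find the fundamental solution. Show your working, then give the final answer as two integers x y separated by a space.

√50 = [7; 14, …], period ℓ=1 (odd) → k=1
a_0=7:  p_0=7·1+0=7,  q_0=7·0+1=1
a_1=14:  p_1=14·7+1=99,  q_1=14·1+0=14
(x₁, y₁) = (99, 14);  99² − 50·14² = 1 ✓

99 14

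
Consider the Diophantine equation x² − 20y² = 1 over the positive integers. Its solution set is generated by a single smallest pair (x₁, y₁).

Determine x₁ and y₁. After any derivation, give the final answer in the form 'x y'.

9 2

d=20: √d = [4; 2,8] (ℓ=2, even), read p_1/q_1
step 0: (4, 1)  from 4·(1,0) + (0,1)
step 1: (9, 2)  from 2·(4,1) + (1,0)
(x₁, y₁) = (9, 2);  9² − 20·2² = 1 ✓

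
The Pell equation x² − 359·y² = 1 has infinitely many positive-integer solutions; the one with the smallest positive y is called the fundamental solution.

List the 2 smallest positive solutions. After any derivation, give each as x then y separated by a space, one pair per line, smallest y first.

√359 = [18; 1,17,1,36, …], period ℓ=4 (even) → k=3
i=0: a=18 ⇒ p=18, q=1
i=1: a=1 ⇒ p=19, q=1
i=2: a=17 ⇒ p=341, q=18
i=3: a=1 ⇒ p=360, q=19
fundamental: x₁=360, y₁=19  (since 129600 − 359·361 = 1)
(x_2, y_2) = (360·360 + 359·19·19, 360·19 + 19·360) = (259199, 13680)

360 19
259199 13680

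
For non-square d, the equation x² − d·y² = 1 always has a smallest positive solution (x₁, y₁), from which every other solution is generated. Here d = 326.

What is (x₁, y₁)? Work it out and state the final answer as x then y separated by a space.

d=326: √d = [18; 18,36] (ℓ=2, even), read p_1/q_1
i=0: a=18 ⇒ p=18, q=1
i=1: a=18 ⇒ p=325, q=18
(x₁, y₁) = (325, 18);  325² − 326·18² = 1 ✓

325 18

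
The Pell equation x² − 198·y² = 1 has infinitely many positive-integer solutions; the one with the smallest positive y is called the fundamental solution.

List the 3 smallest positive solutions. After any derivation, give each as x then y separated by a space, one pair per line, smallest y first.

√198 = [14; 14,28, …], period ℓ=2 (even) → k=1
a_0=14:  p_0=14·1+0=14,  q_0=14·0+1=1
a_1=14:  p_1=14·14+1=197,  q_1=14·1+0=14
(x₁, y₁) = (197, 14);  197² − 198·14² = 1 ✓
n=2: (197,14)∘(197,14) = (197·197+198·14·14, 197·14+14·197) = (77617,5516)
n=3: (77617,5516)∘(197,14) = (197·77617+198·14·5516, 197·5516+14·77617) = (30580901,2173290)

197 14
77617 5516
30580901 2173290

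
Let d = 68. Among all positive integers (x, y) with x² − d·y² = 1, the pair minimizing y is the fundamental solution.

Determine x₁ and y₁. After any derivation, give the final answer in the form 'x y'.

√68 → a₀=8, period (4,16); ℓ=2 even so k=1
a_0=8:  p_0=8·1+0=8,  q_0=8·0+1=1
a_1=4:  p_1=4·8+1=33,  q_1=4·1+0=4
fundamental: x₁=33, y₁=4  (since 1089 − 68·16 = 1)

33 4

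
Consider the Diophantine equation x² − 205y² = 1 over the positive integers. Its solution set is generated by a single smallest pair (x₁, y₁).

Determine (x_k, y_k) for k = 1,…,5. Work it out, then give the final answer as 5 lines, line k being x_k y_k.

39689 2772
3150433441 220035816
250075105640009 17466002999676
19850461732342200961 1386416385888245712
1575689951139784122242249 110050959861571165127460

√205 → a₀=14, period (3,6,1,4,1,6,3,28); ℓ=8 even so k=7
k=0  a_k=14  p_k/q_k = 14/1
k=1  a_k=3  p_k/q_k = 43/3
…
k=4  a_k=4  p_k/q_k = 1532/107
…
k=6  a_k=6  p_k/q_k = 12614/881
k=7  a_k=3  p_k/q_k = 39689/2772
fundamental: x₁=39689, y₁=2772  (since 1575216721 − 205·7683984 = 1)
k=2:  x_2 = 39689·39689+205·2772·2772 = 3150433441,  y_2 = 39689·2772+2772·39689 = 220035816
k=3:  x_3 = 39689·3150433441+205·2772·220035816 = 250075105640009,  y_3 = 39689·220035816+2772·3150433441 = 17466002999676
k=4:  x_4 = 39689·250075105640009+205·2772·17466002999676 = 19850461732342200961,  y_4 = 39689·17466002999676+2772·250075105640009 = 1386416385888245712
k=5:  x_5 = 39689·19850461732342200961+205·2772·1386416385888245712 = 1575689951139784122242249,  y_5 = 39689·1386416385888245712+2772·19850461732342200961 = 110050959861571165127460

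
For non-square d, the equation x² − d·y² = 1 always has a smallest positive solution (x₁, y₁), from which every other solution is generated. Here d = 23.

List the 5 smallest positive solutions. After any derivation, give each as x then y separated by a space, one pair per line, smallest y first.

√23 → a₀=4, period (1,3,1,8); ℓ=4 even so k=3
i=0: a=4 ⇒ p=4, q=1
i=1: a=1 ⇒ p=5, q=1
i=2: a=3 ⇒ p=19, q=4
i=3: a=1 ⇒ p=24, q=5
→ (24, 5).  Check: 24²=576, 23·5²=575, difference 1.
k=2:  x_2 = 24·24+23·5·5 = 1151,  y_2 = 24·5+5·24 = 240
k=3:  x_3 = 24·1151+23·5·240 = 55224,  y_3 = 24·240+5·1151 = 11515
k=4:  x_4 = 24·55224+23·5·11515 = 2649601,  y_4 = 24·11515+5·55224 = 552480
k=5:  x_5 = 24·2649601+23·5·552480 = 127125624,  y_5 = 24·552480+5·2649601 = 26507525

24 5
1151 240
55224 11515
2649601 552480
127125624 26507525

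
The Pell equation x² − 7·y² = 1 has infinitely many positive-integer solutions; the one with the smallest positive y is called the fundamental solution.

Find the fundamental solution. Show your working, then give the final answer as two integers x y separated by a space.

[2; 1,1,1,4] for √7; ℓ=4 ⇒ convergent index 3
i=0: a=2 ⇒ p=2, q=1
…
i=2: a=1 ⇒ p=5, q=2
i=3: a=1 ⇒ p=8, q=3
→ (8, 3).  Check: 8²=64, 7·3²=63, difference 1.

8 3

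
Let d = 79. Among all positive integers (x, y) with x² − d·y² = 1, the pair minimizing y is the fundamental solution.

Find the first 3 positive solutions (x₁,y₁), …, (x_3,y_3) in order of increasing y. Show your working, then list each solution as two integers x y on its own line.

[8; 1,7,1,16] for √79; ℓ=4 ⇒ convergent index 3
k=0  a_k=8  p_k/q_k = 8/1
k=1  a_k=1  p_k/q_k = 9/1
k=2  a_k=7  p_k/q_k = 71/8
k=3  a_k=1  p_k/q_k = 80/9
→ (80, 9).  Check: 80²=6400, 79·9²=6399, difference 1.
(80+9√79)^2 = 12799 + 1440√79
(80+9√79)^3 = 2047760 + 230391√79

80 9
12799 1440
2047760 230391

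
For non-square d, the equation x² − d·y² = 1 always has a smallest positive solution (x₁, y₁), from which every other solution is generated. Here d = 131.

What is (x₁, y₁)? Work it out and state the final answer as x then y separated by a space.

10610 927

[11; 2,4,11,4,2,22] for √131; ℓ=6 ⇒ convergent index 5
a_0=11:  p_0=11·1+0=11,  q_0=11·0+1=1
…
a_2=4:  p_2=4·23+11=103,  q_2=4·2+1=9
a_3=11:  p_3=11·103+23=1156,  q_3=11·9+2=101
a_4=4:  p_4=4·1156+103=4727,  q_4=4·101+9=413
a_5=2:  p_5=2·4727+1156=10610,  q_5=2·413+101=927
fundamental: x₁=10610, y₁=927  (since 112572100 − 131·859329 = 1)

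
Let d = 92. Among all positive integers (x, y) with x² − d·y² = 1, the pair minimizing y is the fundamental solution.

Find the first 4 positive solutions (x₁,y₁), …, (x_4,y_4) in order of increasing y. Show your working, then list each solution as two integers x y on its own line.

1151 120
2649601 276240
6099380351 635904360
14040770918401 1463851560480

√92 → a₀=9, period (1,1,2,4,2,1,1,18); ℓ=8 even so k=7
a_0=9:  p_0=9·1+0=9,  q_0=9·0+1=1
…
a_2=1:  p_2=1·10+9=19,  q_2=1·1+1=2
…
a_4=4:  p_4=4·48+19=211,  q_4=4·5+2=22
…
a_6=1:  p_6=1·470+211=681,  q_6=1·49+22=71
a_7=1:  p_7=1·681+470=1151,  q_7=1·71+49=120
fundamental: x₁=1151, y₁=120  (since 1324801 − 92·14400 = 1)
(1151+120√92)^2 = 2649601 + 276240√92
(1151+120√92)^3 = 6099380351 + 635904360√92
(1151+120√92)^4 = 14040770918401 + 1463851560480√92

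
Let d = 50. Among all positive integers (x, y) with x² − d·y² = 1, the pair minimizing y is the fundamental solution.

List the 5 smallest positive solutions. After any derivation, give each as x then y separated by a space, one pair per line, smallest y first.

√50 → a₀=7, period (14); ℓ=1 odd so k=1
step 0: (7, 1)  from 7·(1,0) + (0,1)
step 1: (99, 14)  from 14·(7,1) + (1,0)
→ (99, 14).  Check: 99²=9801, 50·14²=9800, difference 1.
k=2:  x_2 = 99·99+50·14·14 = 19601,  y_2 = 99·14+14·99 = 2772
k=3:  x_3 = 99·19601+50·14·2772 = 3880899,  y_3 = 99·2772+14·19601 = 548842
k=4:  x_4 = 99·3880899+50·14·548842 = 768398401,  y_4 = 99·548842+14·3880899 = 108667944
k=5:  x_5 = 99·768398401+50·14·108667944 = 152139002499,  y_5 = 99·108667944+14·768398401 = 21515704070

99 14
19601 2772
3880899 548842
768398401 108667944
152139002499 21515704070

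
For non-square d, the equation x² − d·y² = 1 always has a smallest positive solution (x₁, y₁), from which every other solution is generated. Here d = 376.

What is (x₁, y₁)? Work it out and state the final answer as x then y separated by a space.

2143295 110532

√376 = [19; 2,1,1,3,1,…,1,2,38, …], period ℓ=16 (even) → k=15
i=0: a=19 ⇒ p=19, q=1
…
i=2: a=1 ⇒ p=58, q=3
…
i=8: a=4 ⇒ p=12953, q=668
i=9: a=2 ⇒ p=28834, q=1487
i=10: a=2 ⇒ p=70621, q=3642
i=11: a=1 ⇒ p=99455, q=5129
i=12: a=3 ⇒ p=368986, q=19029
…
i=14: a=1 ⇒ p=837427, q=43187
i=15: a=2 ⇒ p=2143295, q=110532
(x₁, y₁) = (2143295, 110532);  2143295² − 376·110532² = 1 ✓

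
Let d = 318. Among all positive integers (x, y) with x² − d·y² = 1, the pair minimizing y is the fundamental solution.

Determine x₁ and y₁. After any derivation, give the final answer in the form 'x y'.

107 6

[17; 1,4,1,34] for √318; ℓ=4 ⇒ convergent index 3
i=0: a=17 ⇒ p=17, q=1
…
i=2: a=4 ⇒ p=89, q=5
i=3: a=1 ⇒ p=107, q=6
→ (107, 6).  Check: 107²=11449, 318·6²=11448, difference 1.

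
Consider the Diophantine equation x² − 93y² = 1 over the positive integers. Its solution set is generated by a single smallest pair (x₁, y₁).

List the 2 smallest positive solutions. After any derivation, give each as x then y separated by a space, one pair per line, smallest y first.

√93 → a₀=9, period (1,1,1,4,6,4,1,1,1,18); ℓ=10 even so k=9
i=0: a=9 ⇒ p=9, q=1
i=1: a=1 ⇒ p=10, q=1
i=2: a=1 ⇒ p=19, q=2
i=3: a=1 ⇒ p=29, q=3
i=4: a=4 ⇒ p=135, q=14
i=5: a=6 ⇒ p=839, q=87
i=6: a=4 ⇒ p=3491, q=362
…
i=8: a=1 ⇒ p=7821, q=811
i=9: a=1 ⇒ p=12151, q=1260
→ (12151, 1260).  Check: 12151²=147646801, 93·1260²=147646800, difference 1.
k=2:  x_2 = 12151·12151+93·1260·1260 = 295293601,  y_2 = 12151·1260+1260·12151 = 30620520

12151 1260
295293601 30620520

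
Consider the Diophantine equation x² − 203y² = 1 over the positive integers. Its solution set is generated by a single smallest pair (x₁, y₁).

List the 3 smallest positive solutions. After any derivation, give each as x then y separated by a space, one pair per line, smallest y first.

57 4
6497 456
740601 51980

[14; 4,28] for √203; ℓ=2 ⇒ convergent index 1
k=0  a_k=14  p_k/q_k = 14/1
k=1  a_k=4  p_k/q_k = 57/4
fundamental: x₁=57, y₁=4  (since 3249 − 203·16 = 1)
(x_2, y_2) = (57·57 + 203·4·4, 57·4 + 4·57) = (6497, 456)
(x_3, y_3) = (57·6497 + 203·4·456, 57·456 + 4·6497) = (740601, 51980)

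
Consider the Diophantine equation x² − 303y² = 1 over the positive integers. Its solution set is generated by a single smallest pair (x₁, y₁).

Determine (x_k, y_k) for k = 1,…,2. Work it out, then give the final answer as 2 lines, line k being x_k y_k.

√303 → a₀=17, period (2,2,5,2,2,34); ℓ=6 even so k=5
step 0: (17, 1)  from 17·(1,0) + (0,1)
…
step 4: (1027, 59)  from 2·(470,27) + (87,5)
step 5: (2524, 145)  from 2·(1027,59) + (470,27)
fundamental: x₁=2524, y₁=145  (since 6370576 − 303·21025 = 1)
n=2: (2524,145)∘(2524,145) = (2524·2524+303·145·145, 2524·145+145·2524) = (12741151,731960)

2524 145
12741151 731960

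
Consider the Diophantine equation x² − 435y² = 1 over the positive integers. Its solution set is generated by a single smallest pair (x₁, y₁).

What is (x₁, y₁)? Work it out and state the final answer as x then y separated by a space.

d=435: √d = [20; 1,5,1,40] (ℓ=4, even), read p_3/q_3
step 0: (20, 1)  from 20·(1,0) + (0,1)
step 1: (21, 1)  from 1·(20,1) + (1,0)
step 2: (125, 6)  from 5·(21,1) + (20,1)
step 3: (146, 7)  from 1·(125,6) + (21,1)
→ (146, 7).  Check: 146²=21316, 435·7²=21315, difference 1.

146 7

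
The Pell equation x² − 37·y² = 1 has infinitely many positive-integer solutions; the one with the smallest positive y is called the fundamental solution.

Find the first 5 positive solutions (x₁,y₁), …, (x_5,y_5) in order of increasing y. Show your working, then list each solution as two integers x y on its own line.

d=37: √d = [6; 12] (ℓ=1, odd), read p_1/q_1
step 0: (6, 1)  from 6·(1,0) + (0,1)
step 1: (73, 12)  from 12·(6,1) + (1,0)
→ (73, 12).  Check: 73²=5329, 37·12²=5328, difference 1.
n=2: (73,12)∘(73,12) = (73·73+37·12·12, 73·12+12·73) = (10657,1752)
n=3: (10657,1752)∘(73,12) = (73·10657+37·12·1752, 73·1752+12·10657) = (1555849,255780)
n=4: (1555849,255780)∘(73,12) = (73·1555849+37·12·255780, 73·255780+12·1555849) = (227143297,37342128)
n=5: (227143297,37342128)∘(73,12) = (73·227143297+37·12·37342128, 73·37342128+12·227143297) = (33161365513,5451694908)

73 12
10657 1752
1555849 255780
227143297 37342128
33161365513 5451694908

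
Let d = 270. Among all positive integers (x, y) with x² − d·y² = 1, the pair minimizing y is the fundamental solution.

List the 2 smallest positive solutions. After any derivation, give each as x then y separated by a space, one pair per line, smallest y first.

5291 322
55989361 3407404

[16; 2,3,6,3,2,32] for √270; ℓ=6 ⇒ convergent index 5
k=0  a_k=16  p_k/q_k = 16/1
…
k=2  a_k=3  p_k/q_k = 115/7
k=3  a_k=6  p_k/q_k = 723/44
k=4  a_k=3  p_k/q_k = 2284/139
k=5  a_k=2  p_k/q_k = 5291/322
fundamental: x₁=5291, y₁=322  (since 27994681 − 270·103684 = 1)
k=2:  x_2 = 5291·5291+270·322·322 = 55989361,  y_2 = 5291·322+322·5291 = 3407404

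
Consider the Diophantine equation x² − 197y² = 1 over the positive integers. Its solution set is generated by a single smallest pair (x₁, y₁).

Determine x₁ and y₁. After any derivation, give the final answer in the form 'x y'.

393 28

[14; 28] for √197; ℓ=1 ⇒ convergent index 1
step 0: (14, 1)  from 14·(1,0) + (0,1)
step 1: (393, 28)  from 28·(14,1) + (1,0)
fundamental: x₁=393, y₁=28  (since 154449 − 197·784 = 1)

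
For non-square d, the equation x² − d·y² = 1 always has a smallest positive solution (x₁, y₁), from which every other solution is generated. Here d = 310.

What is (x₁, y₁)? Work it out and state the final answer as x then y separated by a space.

√310 = [17; 1,1,1,1,5,…,1,1,34, …], period ℓ=16 (even) → k=15
i=0: a=17 ⇒ p=17, q=1
…
i=3: a=1 ⇒ p=53, q=3
…
i=5: a=5 ⇒ p=493, q=28
…
i=7: a=1 ⇒ p=2060, q=117
i=8: a=2 ⇒ p=5687, q=323
…
i=11: a=5 ⇒ p=152387, q=8655
…
i=14: a=1 ⇒ p=515017, q=29251
i=15: a=1 ⇒ p=848719, q=48204
fundamental: x₁=848719, y₁=48204  (since 720323940961 − 310·2323625616 = 1)

848719 48204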